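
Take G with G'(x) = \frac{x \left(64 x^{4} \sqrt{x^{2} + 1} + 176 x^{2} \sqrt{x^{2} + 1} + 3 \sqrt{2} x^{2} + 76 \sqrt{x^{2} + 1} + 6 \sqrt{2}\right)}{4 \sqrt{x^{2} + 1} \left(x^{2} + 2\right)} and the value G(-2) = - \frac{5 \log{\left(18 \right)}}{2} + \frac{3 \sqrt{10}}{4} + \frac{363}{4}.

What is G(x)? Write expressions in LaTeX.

A candidate passes only if d/dx[G] lands on the given G'(x) exactly.
A general antiderivative is 4 \left(- x^{2} - \frac{3}{4}\right)^{2} + \frac{3 \sqrt{2 x^{2} + 2}}{4} - \frac{5 \log{\left(3 x^{2} + 6 \right)}}{2} + C.
The condition gives C = - \frac{5 \log{\left(18 \right)}}{2} + \frac{3 \sqrt{10}}{4} + \frac{363}{4} - (- \frac{5 \log{\left(18 \right)}}{2} + \frac{3 \sqrt{10}}{4} + \frac{361}{4}) = \frac{1}{2}.
So G(x) = \frac{\left(- 4 x^{2} - 3\right)^{2} + 3 \sqrt{2} \sqrt{x^{2} + 1} - 10 \log{\left(3 x^{2} + 6 \right)} + 2}{4}.
Check: d/dx[\frac{\left(- 4 x^{2} - 3\right)^{2} + 3 \sqrt{2} \sqrt{x^{2} + 1} - 10 \log{\left(3 x^{2} + 6 \right)} + 2}{4}] = \frac{64 x^{5} \sqrt{x^{2} + 1} + 176 x^{3} \sqrt{x^{2} + 1} + 3 \sqrt{2} x^{3} + 76 x \sqrt{x^{2} + 1} + 6 \sqrt{2} x}{4 x^{2} \sqrt{x^{2} + 1} + 8 \sqrt{x^{2} + 1}}, which equals G'(x).

G(x) = \frac{\left(- 4 x^{2} - 3\right)^{2} + 3 \sqrt{2} \sqrt{x^{2} + 1} - 10 \log{\left(3 x^{2} + 6 \right)} + 2}{4}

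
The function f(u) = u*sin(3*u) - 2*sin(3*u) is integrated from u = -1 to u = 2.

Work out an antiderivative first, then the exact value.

The integrand splits into summands that can be handled one at a time.
F(u) = -(3*u*cos(3*u) - sin(3*u) - 6*cos(3*u))/9 is an antiderivative of f.
Check: d/du[-(3*u*cos(3*u) - sin(3*u) - 6*cos(3*u))/9] = u*sin(3*u) - 2*sin(3*u) = f(u).
F(2) = sin(6)/9; F(-1) = cos(3) - sin(3)/9.
Integral = F(2) - F(-1) = sin(6)/9 + sin(3)/9 - cos(3).

Antiderivative: F(u) = -(3*u*cos(3*u) - sin(3*u) - 6*cos(3*u))/9; value = sin(6)/9 + sin(3)/9 - cos(3)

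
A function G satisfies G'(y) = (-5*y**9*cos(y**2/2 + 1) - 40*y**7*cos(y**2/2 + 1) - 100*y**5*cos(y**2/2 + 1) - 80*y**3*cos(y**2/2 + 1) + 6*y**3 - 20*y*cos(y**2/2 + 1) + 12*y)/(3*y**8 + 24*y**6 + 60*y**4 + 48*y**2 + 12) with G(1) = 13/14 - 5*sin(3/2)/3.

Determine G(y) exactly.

G(y) = -5*sin(y**2/2 + 1)/3 + 1 - 1/(2*y**4 + 8*y**2 + 4)

Check a candidate G(y) by differentiating: d/dy[G] must match the given G'(y).
A general antiderivative is -5*sin(y**2/2 + 1)/3 - 1/(2*(y**4 + 4*y**2 + 2)) + C.
The condition gives C = 13/14 - 5*sin(3/2)/3 - (-5*sin(3/2)/3 - 1/14) = 1.
So G(y) = -5*sin(y**2/2 + 1)/3 + 1 - 1/(2*y**4 + 8*y**2 + 4).
Check: d/dy[-5*sin(y**2/2 + 1)/3 + 1 - 1/(2*y**4 + 8*y**2 + 4)] = (-5*y**9*cos(y**2/2 + 1) - 40*y**7*cos(y**2/2 + 1) - 100*y**5*cos(y**2/2 + 1) - 80*y**3*cos(y**2/2 + 1) + 6*y**3 - 20*y*cos(y**2/2 + 1) + 12*y)/(3*y**8 + 24*y**6 + 60*y**4 + 48*y**2 + 12) = G'(y).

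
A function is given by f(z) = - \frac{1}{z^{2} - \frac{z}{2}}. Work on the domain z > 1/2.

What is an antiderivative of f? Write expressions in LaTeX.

An antiderivative is F(z) = 2 \left(\log{\left(z \right)} - \log{\left(z - \frac{1}{2} \right)}\right).

The denominator factors as z \left(2 z - 1\right); partial fractions split f into directly integrable pieces: - \frac{4}{2 z - 1} + \frac{2}{z}.
Check: d/dz[2 \left(\log{\left(z \right)} - \log{\left(z - \frac{1}{2} \right)}\right)] = - \frac{2}{2 z^{2} - z}, which equals f(z).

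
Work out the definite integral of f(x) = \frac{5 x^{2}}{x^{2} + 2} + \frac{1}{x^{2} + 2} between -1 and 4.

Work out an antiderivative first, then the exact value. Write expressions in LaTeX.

The integrand splits into summands that can be handled one at a time.
F(x) = \frac{10 x - 9 \sqrt{2} \operatorname{atan}{\left(\frac{\sqrt{2} x}{2} \right)}}{2} is an antiderivative of f.
Check: d/dx[\frac{10 x - 9 \sqrt{2} \operatorname{atan}{\left(\frac{\sqrt{2} x}{2} \right)}}{2}] = \frac{5 x^{2} + 1}{x^{2} + 2}, which equals f(x).
F(4) = - \frac{9 \sqrt{2} \operatorname{atan}{\left(2 \sqrt{2} \right)}}{2} + 20; F(-1) = -5 + \frac{9 \sqrt{2} \operatorname{atan}{\left(\frac{\sqrt{2}}{2} \right)}}{2}.
Integral = F(4) - F(-1) = - \frac{9 \sqrt{2} \operatorname{atan}{\left(2 \sqrt{2} \right)}}{2} - \frac{9 \sqrt{2} \operatorname{atan}{\left(\frac{\sqrt{2}}{2} \right)}}{2} + 25.

Antiderivative: F(x) = \frac{10 x - 9 \sqrt{2} \operatorname{atan}{\left(\frac{\sqrt{2} x}{2} \right)}}{2}; value = - \frac{9 \sqrt{2} \operatorname{atan}{\left(2 \sqrt{2} \right)}}{2} - \frac{9 \sqrt{2} \operatorname{atan}{\left(\frac{\sqrt{2}}{2} \right)}}{2} + 25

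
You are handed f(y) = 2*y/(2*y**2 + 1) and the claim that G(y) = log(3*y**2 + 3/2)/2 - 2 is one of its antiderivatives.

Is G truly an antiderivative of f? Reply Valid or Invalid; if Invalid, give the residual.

d/dy[G] = 2*y/(2*y**2 + 1)
This equals f(y) exactly, so the claim holds.

Valid: G'(y) = f(y).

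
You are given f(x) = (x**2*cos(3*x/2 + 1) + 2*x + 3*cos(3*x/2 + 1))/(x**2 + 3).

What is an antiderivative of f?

A candidate is checked by its d/dx: the result must match f(x).
Check: d/dx[(3*log(x**2 + 3) + 2*sin(3*x/2 + 1))/3] = (x**2*cos(3*x/2 + 1) + 2*x + 3*cos(3*x/2 + 1))/(x**2 + 3) = f(x).

An antiderivative is F(x) = (3*log(x**2 + 3) + 2*sin(3*x/2 + 1))/3.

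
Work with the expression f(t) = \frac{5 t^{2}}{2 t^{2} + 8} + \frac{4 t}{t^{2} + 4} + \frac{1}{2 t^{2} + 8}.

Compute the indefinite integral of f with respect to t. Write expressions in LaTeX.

Integrate term by term and add the pieces.
Check: d/dt[\frac{10 t + 8 \log{\left(t^{2} + 4 \right)} - 19 \operatorname{atan}{\left(\frac{t}{2} \right)}}{4}] = \frac{5 t^{2} + 8 t + 1}{2 t^{2} + 8}, which equals f(t).

F(t) = \frac{10 t + 8 \log{\left(t^{2} + 4 \right)} - 19 \operatorname{atan}{\left(\frac{t}{2} \right)}}{4} + C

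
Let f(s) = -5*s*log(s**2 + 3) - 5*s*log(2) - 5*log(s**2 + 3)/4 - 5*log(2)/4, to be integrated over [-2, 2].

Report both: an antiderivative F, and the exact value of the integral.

Antiderivative: F(s) = -5*(2*s**2*log(2*s**2 + 6) - 2*s**2 + s*log(2*s**2 + 6) - 2*s + 6*log(s**2 + 3) + 2*sqrt(3)*atan(sqrt(3)*s/3))/4; value = -5*log(14) - 5*sqrt(3)*atan(2*sqrt(3)/3) + 10

Integrate term by term and add the pieces.
F(s) = -5*(2*s**2*log(2*s**2 + 6) - 2*s**2 + s*log(2*s**2 + 6) - 2*s + 6*log(s**2 + 3) + 2*sqrt(3)*atan(sqrt(3)*s/3))/4 is an antiderivative of f.
Check: d/ds[-5*(2*s**2*log(2*s**2 + 6) - 2*s**2 + s*log(2*s**2 + 6) - 2*s + 6*log(s**2 + 3) + 2*sqrt(3)*atan(sqrt(3)*s/3))/4] = -5*s*log(s**2 + 3) - 5*s*log(2) - 5*log(s**2 + 3)/4 - 5*log(2)/4 = f(s).
F(2) = -25*log(14)/2 - 15*log(7)/2 - 5*sqrt(3)*atan(2*sqrt(3)/3)/2 + 15; F(-2) = -15*log(14)/2 - 15*log(7)/2 + 5*sqrt(3)*atan(2*sqrt(3)/3)/2 + 5.
Integral = F(2) - F(-2) = -5*log(14) - 5*sqrt(3)*atan(2*sqrt(3)/3) + 10.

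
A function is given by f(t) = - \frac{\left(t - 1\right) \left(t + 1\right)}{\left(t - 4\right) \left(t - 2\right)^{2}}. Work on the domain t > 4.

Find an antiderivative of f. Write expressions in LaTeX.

An antiderivative is F(t) = - \frac{15 \log{\left(t - 4 \right)}}{4} + \frac{11 \log{\left(t - 2 \right)}}{4} - \frac{3}{2 t - 4}.

Factor the denominator (\left(t - 4\right) \left(t - 2\right)^{2}) and decompose: f = \frac{11}{4 \left(t - 2\right)} + \frac{3}{2 \left(t - 2\right)^{2}} - \frac{15}{4 \left(t - 4\right)}; each piece integrates to a log, atan, or power term.
Check: d/dt[- \frac{15 \log{\left(t - 4 \right)}}{4} + \frac{11 \log{\left(t - 2 \right)}}{4} - \frac{3}{2 t - 4}] = \frac{1 - t^{2}}{t^{3} - 8 t^{2} + 20 t - 16}, which equals f(t).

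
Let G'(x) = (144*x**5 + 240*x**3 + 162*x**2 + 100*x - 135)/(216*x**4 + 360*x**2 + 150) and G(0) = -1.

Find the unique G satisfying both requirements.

The proposed G(x) is checked by its d/dx: the result must match the given G'(x).
A general antiderivative is x**2/3 - 3*x/(2*(2*x**2 + 5/3)) + C.
The condition gives C = -1 - (0) = -1.
So G(x) = (2*x**2*(6*x**2 + 5) - 36*x**2 - 27*x - 30)/(6*(6*x**2 + 5)).
Check: d/dx[(2*x**2*(6*x**2 + 5) - 36*x**2 - 27*x - 30)/(6*(6*x**2 + 5))] = (144*x**5 + 240*x**3 + 162*x**2 + 100*x - 135)/(216*x**4 + 360*x**2 + 150) = G'(x).

G(x) = (2*x**2*(6*x**2 + 5) - 36*x**2 - 27*x - 30)/(6*(6*x**2 + 5))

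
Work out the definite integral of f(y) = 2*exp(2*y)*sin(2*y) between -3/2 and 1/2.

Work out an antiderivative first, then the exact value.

Antiderivative: F(y) = exp(2*y)*sin(2*y)/2 - exp(2*y)*cos(2*y)/2; value = -exp(1)*cos(1)/2 + exp(-3)*cos(3)/2 + exp(-3)*sin(3)/2 + exp(1)*sin(1)/2

Recover f(y) by differentiating a candidate F(y); any mismatch rules it out.
F(y) = exp(2*y)*sin(2*y)/2 - exp(2*y)*cos(2*y)/2 is an antiderivative of f.
Check: d/dy[exp(2*y)*sin(2*y)/2 - exp(2*y)*cos(2*y)/2] = 2*exp(2*y)*sin(2*y) = f(y).
F(1/2) = -exp(1)*cos(1)/2 + exp(1)*sin(1)/2; F(-3/2) = -exp(-3)*sin(3)/2 - exp(-3)*cos(3)/2.
Integral = F(1/2) - F(-3/2) = -exp(1)*cos(1)/2 + exp(-3)*cos(3)/2 + exp(-3)*sin(3)/2 + exp(1)*sin(1)/2.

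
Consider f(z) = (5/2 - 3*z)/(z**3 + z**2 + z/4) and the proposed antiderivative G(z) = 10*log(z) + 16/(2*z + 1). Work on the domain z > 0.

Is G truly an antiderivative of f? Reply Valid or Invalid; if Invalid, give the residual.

Invalid: d/dz[G] - f = 20/(2*z + 1), which is not 0.

d/dz[G] = (40*z**2 + 8*z + 10)/(4*z**3 + 4*z**2 + z)
d/dz[G] - f(z) = 20/(2*z + 1) != 0.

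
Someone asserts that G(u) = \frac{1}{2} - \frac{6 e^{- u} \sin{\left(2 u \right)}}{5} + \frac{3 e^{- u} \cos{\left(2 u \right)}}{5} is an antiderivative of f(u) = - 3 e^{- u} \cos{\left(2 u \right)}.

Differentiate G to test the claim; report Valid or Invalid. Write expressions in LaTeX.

Valid: G'(u) = f(u).

d/du[G] = - 3 e^{- u} \cos{\left(2 u \right)}
This equals f(u) exactly, so the claim holds.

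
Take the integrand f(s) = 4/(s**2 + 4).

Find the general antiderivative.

F(s) = 2*atan(s/2) + C

Check any antiderivative F(s) by computing F'(s) and comparing it with f(s).
Check: d/ds[2*atan(s/2)] = 4/(s**2 + 4) = f(s).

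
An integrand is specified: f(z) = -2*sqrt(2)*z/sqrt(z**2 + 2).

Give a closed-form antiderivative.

f matches the chain-rule pattern g'(h)*h' with inner function h(z) = z**2/2 + 1; substituting u = h(z) collapses the integral.
Check: d/dz[-2*sqrt(2)*sqrt(z**2 + 2)] = -2*sqrt(2)*z/sqrt(z**2 + 2) = f(z).

An antiderivative is F(z) = -2*sqrt(2)*sqrt(z**2 + 2).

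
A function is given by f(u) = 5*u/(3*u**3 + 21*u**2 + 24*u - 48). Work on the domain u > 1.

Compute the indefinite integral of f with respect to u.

F(u) = -(-u*log(u - 1) + u*log(u + 4) - 4*log(u - 1) + 4*log(u + 4) + 20)/(15*(u + 4)) + C

The denominator factors as 3*(u - 1)*(u + 4)**2; partial fractions split f into directly integrable pieces: -1/(15*(u + 4)) + 4/(3*(u + 4)**2) + 1/(15*(u - 1)).
Check: d/du[-(-u*log(u - 1) + u*log(u + 4) - 4*log(u - 1) + 4*log(u + 4) + 20)/(15*(u + 4))] = 5*u/(3*u**3 + 21*u**2 + 24*u - 48) = f(u).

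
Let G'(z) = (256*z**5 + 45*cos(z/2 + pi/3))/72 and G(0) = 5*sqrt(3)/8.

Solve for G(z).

Recover the given G'(z) by differentiating a candidate G(z); any mismatch rules it out.
A general antiderivative is 16*z**6/27 + 5*sin(z/2 + pi/3)/4 + C.
The condition gives C = 5*sqrt(3)/8 - (5*sqrt(3)/8) = 0.
So G(z) = 16*z**6/27 + 5*sin(z/2 + pi/3)/4.
Check: d/dz[16*z**6/27 + 5*sin(z/2 + pi/3)/4] = 32*z**5/9 + 5*cos(z/2 + pi/3)/8, which equals G'(z).

G(z) = 16*z**6/27 + 5*sin(z/2 + pi/3)/4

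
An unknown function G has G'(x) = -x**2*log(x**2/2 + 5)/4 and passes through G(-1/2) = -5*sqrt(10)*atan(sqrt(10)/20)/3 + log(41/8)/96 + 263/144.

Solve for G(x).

Differentiate the proposed G(x) back; it has to land on the given G'(x).
A general antiderivative is -x**3*log(x**2/2 + 5)/12 + x**3/18 - 5*x/3 + 5*sqrt(10)*atan(sqrt(10)*x/10)/3 + C.
The condition gives C = -5*sqrt(10)*atan(sqrt(10)/20)/3 + log(41/8)/96 + 263/144 - (-5*sqrt(10)*atan(sqrt(10)/20)/3 + log(41/8)/96 + 119/144) = 1.
So G(x) = -(3*x**3*log(x**2/2 + 5) - 2*x**3 + 60*x - 60*sqrt(10)*atan(sqrt(10)*x/10) - 36)/36.
Check: d/dx[-(3*x**3*log(x**2/2 + 5) - 2*x**3 + 60*x - 60*sqrt(10)*atan(sqrt(10)*x/10) - 36)/36] = -x**2*log(x**2/2 + 5)/4 = G'(x).

G(x) = -(3*x**3*log(x**2/2 + 5) - 2*x**3 + 60*x - 60*sqrt(10)*atan(sqrt(10)*x/10) - 36)/36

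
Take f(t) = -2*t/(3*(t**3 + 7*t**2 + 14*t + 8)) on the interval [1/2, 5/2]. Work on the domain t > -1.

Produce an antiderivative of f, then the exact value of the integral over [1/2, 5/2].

Antiderivative: F(t) = 2*(log(t + 1) - 3*log(t + 2) + 2*log(t + 4))/9; value = -10*log(9/2)/9 - 2*log(3/2)/9 + 2*log(7/2)/9 + 2*log(5/2)/3 + 4*log(13/2)/9

The denominator factors as 3*(t + 1)*(t + 2)*(t + 4); partial fractions split f into directly integrable pieces: 4/(9*(t + 4)) - 2/(3*(t + 2)) + 2/(9*(t + 1)).
F(t) = 2*(log(t + 1) - 3*log(t + 2) + 2*log(t + 4))/9 is an antiderivative of f.
Check: d/dt[2*(log(t + 1) - 3*log(t + 2) + 2*log(t + 4))/9] = -2*t/(3*t**3 + 21*t**2 + 42*t + 24), which equals f(t).
F(5/2) = -2*log(9/2)/3 + 2*log(7/2)/9 + 4*log(13/2)/9; F(1/2) = -2*log(5/2)/3 + 2*log(3/2)/9 + 4*log(9/2)/9.
Integral = F(5/2) - F(1/2) = -10*log(9/2)/9 - 2*log(3/2)/9 + 2*log(7/2)/9 + 2*log(5/2)/3 + 4*log(13/2)/9.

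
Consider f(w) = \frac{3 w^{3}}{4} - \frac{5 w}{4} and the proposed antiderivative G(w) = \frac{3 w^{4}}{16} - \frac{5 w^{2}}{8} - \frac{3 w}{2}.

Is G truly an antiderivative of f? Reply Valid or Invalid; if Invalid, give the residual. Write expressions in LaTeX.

d/dw[G] = \frac{3 w^{3}}{4} - \frac{5 w}{4} - \frac{3}{2}
d/dw[G] - f(w) = - \frac{3}{2} != 0.

Invalid: d/dw[G] - f = - \frac{3}{2}, which is not 0.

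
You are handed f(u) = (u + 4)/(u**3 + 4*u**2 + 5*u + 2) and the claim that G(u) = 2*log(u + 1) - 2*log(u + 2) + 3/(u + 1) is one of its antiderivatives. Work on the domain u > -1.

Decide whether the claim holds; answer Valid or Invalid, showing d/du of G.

Invalid: d/du[G] - f = (-2*u - 8)/(u**3 + 4*u**2 + 5*u + 2), which is not 0.

d/du[G] = (-u - 4)/(u**3 + 4*u**2 + 5*u + 2)
d/du[G] - f(u) = (-2*u - 8)/(u**3 + 4*u**2 + 5*u + 2) != 0.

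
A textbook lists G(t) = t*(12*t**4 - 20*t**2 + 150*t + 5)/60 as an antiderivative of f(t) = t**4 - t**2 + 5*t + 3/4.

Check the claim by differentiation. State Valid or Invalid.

d/dt[G] = t**4 - t**2 + 5*t + 1/12
d/dt[G] - f(t) = -2/3 != 0.

Invalid: d/dt[G] - f = -2/3, which is not 0.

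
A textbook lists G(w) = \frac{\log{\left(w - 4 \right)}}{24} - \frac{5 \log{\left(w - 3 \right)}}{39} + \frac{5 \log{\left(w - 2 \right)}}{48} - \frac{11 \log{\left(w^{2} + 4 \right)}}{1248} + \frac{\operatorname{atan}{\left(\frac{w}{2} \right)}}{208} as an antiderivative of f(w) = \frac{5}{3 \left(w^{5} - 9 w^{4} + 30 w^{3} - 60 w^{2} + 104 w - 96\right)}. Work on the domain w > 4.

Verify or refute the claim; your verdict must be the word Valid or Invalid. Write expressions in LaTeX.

Valid. The derivative of G reproduces f.

d/dw[G] = \frac{5}{3 w^{5} - 27 w^{4} + 90 w^{3} - 180 w^{2} + 312 w - 288}
This equals f(w) exactly, so the claim holds.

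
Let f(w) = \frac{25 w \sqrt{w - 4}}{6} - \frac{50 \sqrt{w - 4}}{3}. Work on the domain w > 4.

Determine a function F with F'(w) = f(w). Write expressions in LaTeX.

An antiderivative is F(w) = \frac{5 w^{2} \sqrt{w - 4}}{3} - \frac{40 w \sqrt{w - 4}}{3} + \frac{80 \sqrt{w - 4}}{3}.

Integrate term by term and add the pieces.
Check: d/dw[\frac{5 w^{2} \sqrt{w - 4}}{3} - \frac{40 w \sqrt{w - 4}}{3} + \frac{80 \sqrt{w - 4}}{3}] = \frac{25 w^{2} - 200 w + 400}{6 \sqrt{w - 4}}, which equals f(w).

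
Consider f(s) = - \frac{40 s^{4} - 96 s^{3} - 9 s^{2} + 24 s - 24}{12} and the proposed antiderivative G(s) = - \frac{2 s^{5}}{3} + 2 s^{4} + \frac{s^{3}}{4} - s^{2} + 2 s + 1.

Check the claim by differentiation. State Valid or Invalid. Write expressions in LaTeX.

d/ds[G] = - \frac{10 s^{4}}{3} + 8 s^{3} + \frac{3 s^{2}}{4} - 2 s + 2
This equals f(s) exactly, so the claim holds.

Valid - differentiating G returns exactly f.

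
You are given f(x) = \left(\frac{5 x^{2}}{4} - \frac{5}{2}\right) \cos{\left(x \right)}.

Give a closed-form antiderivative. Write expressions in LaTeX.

A first test for any F(x): its x-derivative must equal f(x) identically.
Check: d/dx[\frac{5 x^{2} \sin{\left(x \right)}}{4} + \frac{5 x \cos{\left(x \right)}}{2} - 5 \sin{\left(x \right)}] = \frac{5 x^{2} \cos{\left(x \right)}}{4} - \frac{5 \cos{\left(x \right)}}{2}, which equals f(x).

An antiderivative is F(x) = \frac{5 x^{2} \sin{\left(x \right)}}{4} + \frac{5 x \cos{\left(x \right)}}{2} - 5 \sin{\left(x \right)}.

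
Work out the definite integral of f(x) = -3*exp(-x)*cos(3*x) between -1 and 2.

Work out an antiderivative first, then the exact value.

Whatever form F(x) takes, F'(x) = f(x) is non-negotiable.
F(x) = -9*exp(-x)*sin(3*x)/10 + 3*exp(-x)*cos(3*x)/10 is an antiderivative of f.
Check: d/dx[-9*exp(-x)*sin(3*x)/10 + 3*exp(-x)*cos(3*x)/10] = -3*exp(-x)*cos(3*x) = f(x).
F(2) = -9*exp(-2)*sin(6)/10 + 3*exp(-2)*cos(6)/10; F(-1) = 3*exp(1)*cos(3)/10 + 9*exp(1)*sin(3)/10.
Integral = F(2) - F(-1) = -9*exp(1)*sin(3)/10 - 9*exp(-2)*sin(6)/10 + 3*exp(-2)*cos(6)/10 - 3*exp(1)*cos(3)/10.

Antiderivative: F(x) = -9*exp(-x)*sin(3*x)/10 + 3*exp(-x)*cos(3*x)/10; value = -9*exp(1)*sin(3)/10 - 9*exp(-2)*sin(6)/10 + 3*exp(-2)*cos(6)/10 - 3*exp(1)*cos(3)/10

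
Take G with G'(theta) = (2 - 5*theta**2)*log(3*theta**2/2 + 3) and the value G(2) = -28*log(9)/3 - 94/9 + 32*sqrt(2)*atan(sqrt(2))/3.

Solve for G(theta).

G(theta) = -5*theta**3*log(3*theta**2/2 + 3)/3 + 10*theta**3/9 + 2*theta*log(3*theta**2/2 + 3) - 32*theta/3 + 32*sqrt(2)*atan(sqrt(2)*theta/2)/3 + 2

Check a candidate G(theta) by differentiating: d/dtheta[G] must match the given G'(theta).
A general antiderivative is 10*theta**3/9 - 32*theta/3 + (-5*theta**3/3 + 2*theta)*log(3*theta**2/2 + 3) + 32*sqrt(2)*atan(sqrt(2)*theta/2)/3 + C.
The condition gives C = -28*log(9)/3 - 94/9 + 32*sqrt(2)*atan(sqrt(2))/3 - (-28*log(9)/3 - 112/9 + 32*sqrt(2)*atan(sqrt(2))/3) = 2.
So G(theta) = -5*theta**3*log(3*theta**2/2 + 3)/3 + 10*theta**3/9 + 2*theta*log(3*theta**2/2 + 3) - 32*theta/3 + 32*sqrt(2)*atan(sqrt(2)*theta/2)/3 + 2.
Check: d/dtheta[-5*theta**3*log(3*theta**2/2 + 3)/3 + 10*theta**3/9 + 2*theta*log(3*theta**2/2 + 3) - 32*theta/3 + 32*sqrt(2)*atan(sqrt(2)*theta/2)/3 + 2] = -5*theta**2*log(theta**2/2 + 1) - 5*theta**2*log(3) + 2*log(theta**2/2 + 1) + 2*log(3), which equals G'(theta).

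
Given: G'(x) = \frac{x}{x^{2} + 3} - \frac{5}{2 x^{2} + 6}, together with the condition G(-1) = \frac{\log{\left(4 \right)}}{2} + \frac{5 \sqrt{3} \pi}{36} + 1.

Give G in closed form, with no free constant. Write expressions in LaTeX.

The integrand splits into summands that can be handled one at a time.
A general antiderivative is \frac{\log{\left(x^{2} + 3 \right)}}{2} - \frac{5 \sqrt{3} \operatorname{atan}{\left(\frac{\sqrt{3} x}{3} \right)}}{6} + C.
The condition gives C = \frac{\log{\left(4 \right)}}{2} + \frac{5 \sqrt{3} \pi}{36} + 1 - (\frac{\log{\left(4 \right)}}{2} + \frac{5 \sqrt{3} \pi}{36}) = 1.
So G(x) = \frac{\log{\left(x^{2} + 3 \right)}}{2} - \frac{5 \sqrt{3} \operatorname{atan}{\left(\frac{\sqrt{3} x}{3} \right)}}{6} + 1.
Check: d/dx[\frac{\log{\left(x^{2} + 3 \right)}}{2} - \frac{5 \sqrt{3} \operatorname{atan}{\left(\frac{\sqrt{3} x}{3} \right)}}{6} + 1] = \frac{2 x - 5}{2 x^{2} + 6}, which equals G'(x).

G(x) = \frac{\log{\left(x^{2} + 3 \right)}}{2} - \frac{5 \sqrt{3} \operatorname{atan}{\left(\frac{\sqrt{3} x}{3} \right)}}{6} + 1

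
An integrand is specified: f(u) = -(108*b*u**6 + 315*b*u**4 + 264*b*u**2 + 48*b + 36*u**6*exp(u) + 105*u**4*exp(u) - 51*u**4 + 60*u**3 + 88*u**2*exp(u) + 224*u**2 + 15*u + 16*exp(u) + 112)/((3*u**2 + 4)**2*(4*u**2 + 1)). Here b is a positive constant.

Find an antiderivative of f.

An antiderivative is F(u) = -(18*b*u**3 + 24*b*u + 6*u**2*exp(u) + 15*u**2*atan(2*u) + 16*u + 8*exp(u) + 20*atan(2*u) - 5)/(2*(3*u**2 + 4)).

Any candidate F(u) must reproduce f(u) exactly when differentiated.
Check: d/du[-(18*b*u**3 + 24*b*u + 6*u**2*exp(u) + 15*u**2*atan(2*u) + 16*u + 8*exp(u) + 20*atan(2*u) - 5)/(2*(3*u**2 + 4))] = (-108*b*u**6 - 315*b*u**4 - 264*b*u**2 - 48*b - 36*u**6*exp(u) - 105*u**4*exp(u) + 51*u**4 - 60*u**3 - 88*u**2*exp(u) - 224*u**2 - 15*u - 16*exp(u) - 112)/(36*u**6 + 105*u**4 + 88*u**2 + 16), which equals f(u).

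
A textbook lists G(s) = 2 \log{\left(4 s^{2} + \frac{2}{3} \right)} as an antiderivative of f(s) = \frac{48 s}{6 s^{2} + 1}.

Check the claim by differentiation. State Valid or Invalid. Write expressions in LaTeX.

d/ds[G] = \frac{24 s}{6 s^{2} + 1}
d/ds[G] - f(s) = - \frac{24 s}{6 s^{2} + 1} != 0.

Invalid: d/ds[G] - f = - \frac{24 s}{6 s^{2} + 1}, which is not 0.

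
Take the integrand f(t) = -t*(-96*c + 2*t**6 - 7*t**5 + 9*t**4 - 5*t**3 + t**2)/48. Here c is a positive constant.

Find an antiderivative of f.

An antiderivative is F(t) = -t**2*(-192*c + t**6 - 4*t**5 + 6*t**4 - 4*t**3 + t**2)/192.

Whatever form F(t) takes, F'(t) = f(t) is non-negotiable.
Check: d/dt[-t**2*(-192*c + t**6 - 4*t**5 + 6*t**4 - 4*t**3 + t**2)/192] = 2*c*t - t**7/24 + 7*t**6/48 - 3*t**5/16 + 5*t**4/48 - t**3/48, which equals f(t).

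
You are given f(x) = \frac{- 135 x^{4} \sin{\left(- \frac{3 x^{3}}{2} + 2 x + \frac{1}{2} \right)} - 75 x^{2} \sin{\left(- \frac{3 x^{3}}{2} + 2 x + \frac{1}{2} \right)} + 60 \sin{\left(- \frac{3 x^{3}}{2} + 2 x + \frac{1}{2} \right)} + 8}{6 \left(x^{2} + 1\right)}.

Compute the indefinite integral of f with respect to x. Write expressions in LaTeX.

Whatever form F(x) takes, F'(x) = f(x) is non-negotiable.
Check: d/dx[\frac{- 15 \cos{\left(- \frac{3 x^{3}}{2} + 2 x + \frac{1}{2} \right)} + 4 \operatorname{atan}{\left(x \right)}}{3}] = \frac{- 135 x^{4} \sin{\left(- \frac{3 x^{3}}{2} + 2 x + \frac{1}{2} \right)} - 75 x^{2} \sin{\left(- \frac{3 x^{3}}{2} + 2 x + \frac{1}{2} \right)} + 60 \sin{\left(- \frac{3 x^{3}}{2} + 2 x + \frac{1}{2} \right)} + 8}{6 x^{2} + 6}, which equals f(x).

F(x) = \frac{- 15 \cos{\left(- \frac{3 x^{3}}{2} + 2 x + \frac{1}{2} \right)} + 4 \operatorname{atan}{\left(x \right)}}{3} + C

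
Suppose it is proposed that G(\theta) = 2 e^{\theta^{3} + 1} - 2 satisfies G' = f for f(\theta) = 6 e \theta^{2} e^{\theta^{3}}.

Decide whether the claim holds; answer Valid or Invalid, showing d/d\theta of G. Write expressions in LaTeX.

Valid. The derivative of G reproduces f.

d/d\theta[G] = 6 e \theta^{2} e^{\theta^{3}}
This equals f(\theta) exactly, so the claim holds.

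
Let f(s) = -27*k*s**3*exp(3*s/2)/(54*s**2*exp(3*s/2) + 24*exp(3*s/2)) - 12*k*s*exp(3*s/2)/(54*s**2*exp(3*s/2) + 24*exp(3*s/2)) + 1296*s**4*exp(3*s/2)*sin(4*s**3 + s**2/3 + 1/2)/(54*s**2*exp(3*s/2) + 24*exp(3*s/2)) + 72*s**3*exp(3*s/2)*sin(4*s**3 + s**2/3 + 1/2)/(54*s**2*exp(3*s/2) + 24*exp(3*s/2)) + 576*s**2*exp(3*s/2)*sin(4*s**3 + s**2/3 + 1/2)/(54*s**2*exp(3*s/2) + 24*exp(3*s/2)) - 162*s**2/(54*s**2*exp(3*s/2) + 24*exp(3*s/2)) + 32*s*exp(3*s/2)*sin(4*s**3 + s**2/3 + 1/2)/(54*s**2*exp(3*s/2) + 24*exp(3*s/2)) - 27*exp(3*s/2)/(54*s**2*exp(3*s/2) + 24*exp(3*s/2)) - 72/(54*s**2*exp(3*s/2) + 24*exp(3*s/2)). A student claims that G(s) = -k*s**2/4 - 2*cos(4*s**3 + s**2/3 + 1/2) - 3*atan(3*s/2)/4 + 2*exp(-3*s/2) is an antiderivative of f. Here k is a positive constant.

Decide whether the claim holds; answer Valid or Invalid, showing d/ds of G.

d/ds[G] = (-27*k*s**3*exp(3*s/2) - 12*k*s*exp(3*s/2) + 1296*s**4*exp(3*s/2)*sin(4*s**3 + s**2/3 + 1/2) + 72*s**3*exp(3*s/2)*sin(4*s**3 + s**2/3 + 1/2) + 576*s**2*exp(3*s/2)*sin(4*s**3 + s**2/3 + 1/2) - 162*s**2 + 32*s*exp(3*s/2)*sin(4*s**3 + s**2/3 + 1/2) - 27*exp(3*s/2) - 72)/(54*s**2*exp(3*s/2) + 24*exp(3*s/2))
This equals f(s) exactly, so the claim holds.

Valid - the claim checks out under differentiation.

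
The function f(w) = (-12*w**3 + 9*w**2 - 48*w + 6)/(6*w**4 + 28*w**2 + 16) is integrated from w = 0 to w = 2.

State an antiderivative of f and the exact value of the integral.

Antiderivative: F(w) = -log(3*w**2 + 2) + 3*atan(w/2)/4; value = -log(14) + 3*pi/16 + log(2)

Any candidate F(w) must reproduce f(w) exactly when differentiated.
F(w) = -log(3*w**2 + 2) + 3*atan(w/2)/4 is an antiderivative of f.
Check: d/dw[-log(3*w**2 + 2) + 3*atan(w/2)/4] = (-12*w**3 + 9*w**2 - 48*w + 6)/(6*w**4 + 28*w**2 + 16) = f(w).
F(2) = -log(14) + 3*pi/16; F(0) = -log(2).
Integral = F(2) - F(0) = -log(14) + 3*pi/16 + log(2).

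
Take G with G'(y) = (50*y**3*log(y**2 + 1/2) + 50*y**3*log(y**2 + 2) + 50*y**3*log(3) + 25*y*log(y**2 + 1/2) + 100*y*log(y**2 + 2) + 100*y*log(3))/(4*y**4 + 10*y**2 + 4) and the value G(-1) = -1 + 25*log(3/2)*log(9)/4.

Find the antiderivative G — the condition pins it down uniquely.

G(y) = (25*log(y**2 + 1/2)*log(3*y**2 + 6) - 4)/4

G'(y) has the shape u'v + uv' for u = 25*log(y**2 + 1/2)/4 and v = log(3*y**2 + 6) — it is the derivative of the product u*v.
A general antiderivative is 25*log(y**2 + 1/2)*log(3*y**2 + 6)/4 + C.
The condition gives C = -1 + 25*log(3/2)*log(9)/4 - (25*log(3/2)*log(9)/4) = -1.
So G(y) = (25*log(y**2 + 1/2)*log(3*y**2 + 6) - 4)/4.
Check: d/dy[(25*log(y**2 + 1/2)*log(3*y**2 + 6) - 4)/4] = (50*y**3*log(y**2 + 1/2) + 50*y**3*log(y**2 + 2) + 50*y**3*log(3) + 25*y*log(y**2 + 1/2) + 100*y*log(y**2 + 2) + 100*y*log(3))/(4*y**4 + 10*y**2 + 4) = G'(y).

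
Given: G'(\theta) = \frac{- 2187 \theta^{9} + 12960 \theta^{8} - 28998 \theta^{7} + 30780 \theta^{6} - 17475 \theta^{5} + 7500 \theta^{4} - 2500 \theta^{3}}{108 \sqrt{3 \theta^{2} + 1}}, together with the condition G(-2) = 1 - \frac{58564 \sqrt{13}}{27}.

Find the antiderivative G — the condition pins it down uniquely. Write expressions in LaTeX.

G(\theta) = - \frac{3 \theta^{8} \sqrt{3 \theta^{2} + 1}}{4} + 5 \theta^{7} \sqrt{3 \theta^{2} + 1} - \frac{25 \theta^{6} \sqrt{3 \theta^{2} + 1}}{2} + \frac{125 \theta^{5} \sqrt{3 \theta^{2} + 1}}{9} - \frac{625 \theta^{4} \sqrt{3 \theta^{2} + 1}}{108} + 1

G'(\theta) has the shape u'v + uv' for u = - \frac{3 \sqrt{3 \theta^{2} + 1}}{4} and v = \left(\theta^{2} - \frac{5 \theta}{3}\right)^{4} — it is the derivative of the product u*v.
A general antiderivative is - \frac{3 \left(\theta^{2} - \frac{5 \theta}{3}\right)^{4} \sqrt{3 \theta^{2} + 1}}{4} + C.
The condition gives C = 1 - \frac{58564 \sqrt{13}}{27} - (- \frac{58564 \sqrt{13}}{27}) = 1.
So G(\theta) = - \frac{3 \theta^{8} \sqrt{3 \theta^{2} + 1}}{4} + 5 \theta^{7} \sqrt{3 \theta^{2} + 1} - \frac{25 \theta^{6} \sqrt{3 \theta^{2} + 1}}{2} + \frac{125 \theta^{5} \sqrt{3 \theta^{2} + 1}}{9} - \frac{625 \theta^{4} \sqrt{3 \theta^{2} + 1}}{108} + 1.
Check: d/d\theta[- \frac{3 \theta^{8} \sqrt{3 \theta^{2} + 1}}{4} + 5 \theta^{7} \sqrt{3 \theta^{2} + 1} - \frac{25 \theta^{6} \sqrt{3 \theta^{2} + 1}}{2} + \frac{125 \theta^{5} \sqrt{3 \theta^{2} + 1}}{9} - \frac{625 \theta^{4} \sqrt{3 \theta^{2} + 1}}{108} + 1] = \frac{- 2187 \theta^{9} + 12960 \theta^{8} - 28998 \theta^{7} + 30780 \theta^{6} - 17475 \theta^{5} + 7500 \theta^{4} - 2500 \theta^{3}}{108 \sqrt{3 \theta^{2} + 1}} = G'(\theta).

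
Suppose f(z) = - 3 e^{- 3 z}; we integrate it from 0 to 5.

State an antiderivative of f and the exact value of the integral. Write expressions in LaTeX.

Antiderivative: F(z) = e^{- 3 z}; value = -1 + e^{-15}

Any candidate F(z) must reproduce f(z) exactly when differentiated.
F(z) = e^{- 3 z} is an antiderivative of f.
Check: d/dz[e^{- 3 z}] = - 3 e^{- 3 z} = f(z).
F(5) = e^{-15}; F(0) = 1.
Integral = F(5) - F(0) = -1 + e^{-15}.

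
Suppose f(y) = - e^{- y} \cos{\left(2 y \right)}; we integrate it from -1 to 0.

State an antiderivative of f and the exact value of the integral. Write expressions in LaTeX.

For F(y) to be correct the identity F'(y) - f(y) = 0 must hold.
F(y) = \frac{\left(- 2 \sin{\left(2 y \right)} + \cos{\left(2 y \right)}\right) e^{- y}}{5} is an antiderivative of f.
Check: d/dy[\frac{\left(- 2 \sin{\left(2 y \right)} + \cos{\left(2 y \right)}\right) e^{- y}}{5}] = - e^{- y} \cos{\left(2 y \right)} = f(y).
F(0) = \frac{1}{5}; F(-1) = \frac{e \cos{\left(2 \right)}}{5} + \frac{2 e \sin{\left(2 \right)}}{5}.
Integral = F(0) - F(-1) = - \frac{2 e \sin{\left(2 \right)}}{5} + \frac{1}{5} - \frac{e \cos{\left(2 \right)}}{5}.

Antiderivative: F(y) = \frac{\left(- 2 \sin{\left(2 y \right)} + \cos{\left(2 y \right)}\right) e^{- y}}{5}; value = - \frac{2 e \sin{\left(2 \right)}}{5} + \frac{1}{5} - \frac{e \cos{\left(2 \right)}}{5}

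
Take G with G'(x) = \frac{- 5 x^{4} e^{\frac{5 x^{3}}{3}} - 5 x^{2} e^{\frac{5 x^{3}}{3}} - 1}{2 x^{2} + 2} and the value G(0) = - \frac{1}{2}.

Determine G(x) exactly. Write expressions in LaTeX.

A candidate passes only if d/dx[G] lands on the given G'(x) exactly.
A general antiderivative is - \frac{e^{\frac{5 x^{3}}{3}}}{2} - \frac{\operatorname{atan}{\left(x \right)}}{2} + C.
The condition gives C = - \frac{1}{2} - (- \frac{1}{2}) = 0.
So G(x) = - \frac{e^{\frac{5 x^{3}}{3}}}{2} - \frac{\operatorname{atan}{\left(x \right)}}{2}.
Check: d/dx[- \frac{e^{\frac{5 x^{3}}{3}}}{2} - \frac{\operatorname{atan}{\left(x \right)}}{2}] = \frac{- 5 x^{4} e^{\frac{5 x^{3}}{3}} - 5 x^{2} e^{\frac{5 x^{3}}{3}} - 1}{2 x^{2} + 2} = G'(x).

G(x) = - \frac{e^{\frac{5 x^{3}}{3}}}{2} - \frac{\operatorname{atan}{\left(x \right)}}{2}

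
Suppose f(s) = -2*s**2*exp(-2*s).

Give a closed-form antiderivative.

An antiderivative is F(s) = (2*s**2 + 2*s + 1)*exp(-2*s)/2.

f has the shape u'v + uv' for u = s**2 + s + 1/2 and v = exp(-2*s) — it is the derivative of the product u*v.
Check: d/ds[(2*s**2 + 2*s + 1)*exp(-2*s)/2] = -2*s**2*exp(-2*s) = f(s).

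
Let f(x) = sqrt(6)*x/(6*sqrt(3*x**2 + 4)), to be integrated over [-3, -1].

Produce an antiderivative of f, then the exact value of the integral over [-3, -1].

Antiderivative: F(x) = sqrt(x**2/2 + 2/3)/3; value = -sqrt(186)/18 + sqrt(42)/18

The substitution u = x**2/2 + 2/3 works: f is exactly (dF/du)*(du/dx) for that inner function.
F(x) = sqrt(x**2/2 + 2/3)/3 is an antiderivative of f.
Check: d/dx[sqrt(x**2/2 + 2/3)/3] = sqrt(6)*x/(6*sqrt(3*x**2 + 4)) = f(x).
F(-1) = sqrt(42)/18; F(-3) = sqrt(186)/18.
Integral = F(-1) - F(-3) = -sqrt(186)/18 + sqrt(42)/18.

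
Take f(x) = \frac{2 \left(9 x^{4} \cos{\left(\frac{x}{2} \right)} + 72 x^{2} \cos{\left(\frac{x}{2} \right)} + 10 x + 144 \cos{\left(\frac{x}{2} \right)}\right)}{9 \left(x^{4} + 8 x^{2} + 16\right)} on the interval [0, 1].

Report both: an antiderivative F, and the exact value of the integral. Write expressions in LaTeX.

Since d/dx undoes antidifferentiation here, F'(x) = f(x) is required of F(x).
F(x) = \frac{2 \left(18 \left(x^{2} + 4\right) \sin{\left(\frac{x}{2} \right)} - 5\right)}{9 \left(x^{2} + 4\right)} is an antiderivative of f.
Check: d/dx[\frac{2 \left(18 \left(x^{2} + 4\right) \sin{\left(\frac{x}{2} \right)} - 5\right)}{9 \left(x^{2} + 4\right)}] = \frac{18 x^{4} \cos{\left(\frac{x}{2} \right)} + 144 x^{2} \cos{\left(\frac{x}{2} \right)} + 20 x + 288 \cos{\left(\frac{x}{2} \right)}}{9 x^{4} + 72 x^{2} + 144}, which equals f(x).
F(1) = - \frac{2}{9} + 4 \sin{\left(\frac{1}{2} \right)}; F(0) = - \frac{5}{18}.
Integral = F(1) - F(0) = \frac{1}{18} + 4 \sin{\left(\frac{1}{2} \right)}.

Antiderivative: F(x) = \frac{2 \left(18 \left(x^{2} + 4\right) \sin{\left(\frac{x}{2} \right)} - 5\right)}{9 \left(x^{2} + 4\right)}; value = \frac{1}{18} + 4 \sin{\left(\frac{1}{2} \right)}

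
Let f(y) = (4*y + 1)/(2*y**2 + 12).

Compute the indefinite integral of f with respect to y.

An antiderivative F(y) passes only if d/dy[F] lands on f(y) exactly.
Check: d/dy[log(y**2 + 6) + sqrt(6)*atan(sqrt(6)*y/6)/12] = (4*y + 1)/(2*y**2 + 12) = f(y).

F(y) = log(y**2 + 6) + sqrt(6)*atan(sqrt(6)*y/6)/12 + C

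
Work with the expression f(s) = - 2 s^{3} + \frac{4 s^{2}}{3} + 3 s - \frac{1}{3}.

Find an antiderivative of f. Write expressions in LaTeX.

Integrate term by term and add the pieces.
Check: d/ds[- \frac{s^{4}}{2} + \frac{4 s^{3}}{9} + \frac{3 s^{2}}{2} - \frac{s}{3}] = - 2 s^{3} + \frac{4 s^{2}}{3} + 3 s - \frac{1}{3} = f(s).

An antiderivative is F(s) = - \frac{s^{4}}{2} + \frac{4 s^{3}}{9} + \frac{3 s^{2}}{2} - \frac{s}{3}.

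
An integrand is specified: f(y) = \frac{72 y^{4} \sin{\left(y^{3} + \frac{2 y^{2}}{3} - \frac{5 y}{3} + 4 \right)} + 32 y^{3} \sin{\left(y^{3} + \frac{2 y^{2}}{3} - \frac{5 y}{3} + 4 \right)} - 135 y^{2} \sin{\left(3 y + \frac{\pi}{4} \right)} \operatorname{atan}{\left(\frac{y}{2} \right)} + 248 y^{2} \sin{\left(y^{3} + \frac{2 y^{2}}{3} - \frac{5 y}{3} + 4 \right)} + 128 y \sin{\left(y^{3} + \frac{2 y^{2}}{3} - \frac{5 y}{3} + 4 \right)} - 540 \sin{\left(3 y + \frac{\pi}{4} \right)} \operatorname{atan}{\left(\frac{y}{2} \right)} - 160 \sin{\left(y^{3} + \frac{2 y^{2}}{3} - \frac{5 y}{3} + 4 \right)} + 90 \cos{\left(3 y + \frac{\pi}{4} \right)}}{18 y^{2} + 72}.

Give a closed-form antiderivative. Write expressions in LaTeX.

An antiderivative is F(y) = \frac{5 \cos{\left(3 y + \frac{\pi}{4} \right)} \operatorname{atan}{\left(\frac{y}{2} \right)}}{2} - \frac{4 \cos{\left(y^{3} + \frac{2 y^{2}}{3} - \frac{5 y}{3} + 4 \right)}}{3}.

Since d/dy undoes antidifferentiation here, F'(y) = f(y) is required of F(y).
Check: d/dy[\frac{5 \cos{\left(3 y + \frac{\pi}{4} \right)} \operatorname{atan}{\left(\frac{y}{2} \right)}}{2} - \frac{4 \cos{\left(y^{3} + \frac{2 y^{2}}{3} - \frac{5 y}{3} + 4 \right)}}{3}] = \frac{72 y^{4} \sin{\left(y^{3} + \frac{2 y^{2}}{3} - \frac{5 y}{3} + 4 \right)} + 32 y^{3} \sin{\left(y^{3} + \frac{2 y^{2}}{3} - \frac{5 y}{3} + 4 \right)} - 135 y^{2} \sin{\left(3 y + \frac{\pi}{4} \right)} \operatorname{atan}{\left(\frac{y}{2} \right)} + 248 y^{2} \sin{\left(y^{3} + \frac{2 y^{2}}{3} - \frac{5 y}{3} + 4 \right)} + 128 y \sin{\left(y^{3} + \frac{2 y^{2}}{3} - \frac{5 y}{3} + 4 \right)} - 540 \sin{\left(3 y + \frac{\pi}{4} \right)} \operatorname{atan}{\left(\frac{y}{2} \right)} - 160 \sin{\left(y^{3} + \frac{2 y^{2}}{3} - \frac{5 y}{3} + 4 \right)} + 90 \cos{\left(3 y + \frac{\pi}{4} \right)}}{18 y^{2} + 72} = f(y).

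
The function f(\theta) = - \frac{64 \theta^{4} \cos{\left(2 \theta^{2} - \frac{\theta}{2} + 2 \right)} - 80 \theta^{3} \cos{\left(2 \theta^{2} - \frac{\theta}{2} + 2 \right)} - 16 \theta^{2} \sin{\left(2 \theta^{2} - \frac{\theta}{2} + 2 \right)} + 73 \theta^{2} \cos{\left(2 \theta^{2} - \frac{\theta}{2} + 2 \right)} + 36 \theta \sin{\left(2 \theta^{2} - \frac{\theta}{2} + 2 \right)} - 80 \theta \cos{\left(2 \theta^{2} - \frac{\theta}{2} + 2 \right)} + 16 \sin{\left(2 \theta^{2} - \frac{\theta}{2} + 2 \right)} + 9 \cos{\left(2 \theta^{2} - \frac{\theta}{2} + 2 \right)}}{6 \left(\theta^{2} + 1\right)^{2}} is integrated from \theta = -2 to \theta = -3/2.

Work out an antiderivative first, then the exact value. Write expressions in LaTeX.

Antiderivative: F(\theta) = - \frac{\left(8 \theta - 9\right) \sin{\left(2 \theta^{2} - \frac{\theta}{2} + 2 \right)}}{3 \left(\theta^{2} + 1\right)}; value = - \frac{5 \sin{\left(11 \right)}}{3} + \frac{28 \sin{\left(\frac{29}{4} \right)}}{13}

Any candidate F(\theta) must reproduce f(\theta) exactly when differentiated.
F(\theta) = - \frac{\left(8 \theta - 9\right) \sin{\left(2 \theta^{2} - \frac{\theta}{2} + 2 \right)}}{3 \left(\theta^{2} + 1\right)} is an antiderivative of f.
Check: d/d\theta[- \frac{\left(8 \theta - 9\right) \sin{\left(2 \theta^{2} - \frac{\theta}{2} + 2 \right)}}{3 \left(\theta^{2} + 1\right)}] = \frac{- 64 \theta^{4} \cos{\left(2 \theta^{2} - \frac{\theta}{2} + 2 \right)} + 80 \theta^{3} \cos{\left(2 \theta^{2} - \frac{\theta}{2} + 2 \right)} + 16 \theta^{2} \sin{\left(2 \theta^{2} - \frac{\theta}{2} + 2 \right)} - 73 \theta^{2} \cos{\left(2 \theta^{2} - \frac{\theta}{2} + 2 \right)} - 36 \theta \sin{\left(2 \theta^{2} - \frac{\theta}{2} + 2 \right)} + 80 \theta \cos{\left(2 \theta^{2} - \frac{\theta}{2} + 2 \right)} - 16 \sin{\left(2 \theta^{2} - \frac{\theta}{2} + 2 \right)} - 9 \cos{\left(2 \theta^{2} - \frac{\theta}{2} + 2 \right)}}{6 \theta^{4} + 12 \theta^{2} + 6}, which equals f(\theta).
F(-3/2) = \frac{28 \sin{\left(\frac{29}{4} \right)}}{13}; F(-2) = \frac{5 \sin{\left(11 \right)}}{3}.
Integral = F(-3/2) - F(-2) = - \frac{5 \sin{\left(11 \right)}}{3} + \frac{28 \sin{\left(\frac{29}{4} \right)}}{13}.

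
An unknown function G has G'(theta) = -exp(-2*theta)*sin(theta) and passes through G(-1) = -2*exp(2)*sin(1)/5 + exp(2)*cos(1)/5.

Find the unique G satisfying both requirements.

The proposed G(theta) is checked by its d/dtheta: the result must match the given G'(theta).
A general antiderivative is 2*exp(-2*theta)*sin(theta)/5 + exp(-2*theta)*cos(theta)/5 + C.
The condition gives C = -2*exp(2)*sin(1)/5 + exp(2)*cos(1)/5 - (-2*exp(2)*sin(1)/5 + exp(2)*cos(1)/5) = 0.
So G(theta) = (2*sin(theta) + cos(theta))*exp(-2*theta)/5.
Check: d/dtheta[(2*sin(theta) + cos(theta))*exp(-2*theta)/5] = -exp(-2*theta)*sin(theta) = G'(theta).

G(theta) = (2*sin(theta) + cos(theta))*exp(-2*theta)/5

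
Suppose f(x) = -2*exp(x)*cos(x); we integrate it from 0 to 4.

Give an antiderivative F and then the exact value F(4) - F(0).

Antiderivative: F(x) = -exp(x)*sin(x) - exp(x)*cos(x); value = 1 - exp(4)*cos(4) - exp(4)*sin(4)

A candidate is checked by its d/dx: the result must match f(x).
F(x) = -exp(x)*sin(x) - exp(x)*cos(x) is an antiderivative of f.
Check: d/dx[-exp(x)*sin(x) - exp(x)*cos(x)] = -2*exp(x)*cos(x) = f(x).
F(4) = -exp(4)*cos(4) - exp(4)*sin(4); F(0) = -1.
Integral = F(4) - F(0) = 1 - exp(4)*cos(4) - exp(4)*sin(4).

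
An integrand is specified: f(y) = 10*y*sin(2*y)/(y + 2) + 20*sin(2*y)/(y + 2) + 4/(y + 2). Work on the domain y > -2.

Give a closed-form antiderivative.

Integrate term by term and add the pieces.
Check: d/dy[4*log(y/2 + 1) - 5*cos(2*y)] = (10*y*sin(2*y) + 20*sin(2*y) + 4)/(y + 2), which equals f(y).

An antiderivative is F(y) = 4*log(y/2 + 1) - 5*cos(2*y).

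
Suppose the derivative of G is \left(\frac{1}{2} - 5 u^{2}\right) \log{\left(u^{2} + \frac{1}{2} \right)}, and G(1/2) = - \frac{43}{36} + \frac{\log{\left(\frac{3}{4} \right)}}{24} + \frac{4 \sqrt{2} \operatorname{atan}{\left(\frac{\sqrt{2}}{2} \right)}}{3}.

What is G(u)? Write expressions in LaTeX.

A candidate passes only if d/du[G] lands on the given G'(u) exactly.
A general antiderivative is \frac{10 u^{3}}{9} - \frac{8 u}{3} + \left(- \frac{5 u^{3}}{3} + \frac{u}{2}\right) \log{\left(u^{2} + \frac{1}{2} \right)} + \frac{4 \sqrt{2} \operatorname{atan}{\left(\sqrt{2} u \right)}}{3} + C.
The condition gives C = - \frac{43}{36} + \frac{\log{\left(\frac{3}{4} \right)}}{24} + \frac{4 \sqrt{2} \operatorname{atan}{\left(\frac{\sqrt{2}}{2} \right)}}{3} - (- \frac{43}{36} + \frac{\log{\left(\frac{3}{4} \right)}}{24} + \frac{4 \sqrt{2} \operatorname{atan}{\left(\frac{\sqrt{2}}{2} \right)}}{3}) = 0.
So G(u) = - \frac{5 u^{3} \log{\left(u^{2} + \frac{1}{2} \right)}}{3} + \frac{10 u^{3}}{9} + \frac{u \log{\left(u^{2} + \frac{1}{2} \right)}}{2} - \frac{8 u}{3} + \frac{4 \sqrt{2} \operatorname{atan}{\left(\sqrt{2} u \right)}}{3}.
Check: d/du[- \frac{5 u^{3} \log{\left(u^{2} + \frac{1}{2} \right)}}{3} + \frac{10 u^{3}}{9} + \frac{u \log{\left(u^{2} + \frac{1}{2} \right)}}{2} - \frac{8 u}{3} + \frac{4 \sqrt{2} \operatorname{atan}{\left(\sqrt{2} u \right)}}{3}] = - 5 u^{2} \log{\left(u^{2} + \frac{1}{2} \right)} + \frac{\log{\left(u^{2} + \frac{1}{2} \right)}}{2}, which equals G'(u).

G(u) = - \frac{5 u^{3} \log{\left(u^{2} + \frac{1}{2} \right)}}{3} + \frac{10 u^{3}}{9} + \frac{u \log{\left(u^{2} + \frac{1}{2} \right)}}{2} - \frac{8 u}{3} + \frac{4 \sqrt{2} \operatorname{atan}{\left(\sqrt{2} u \right)}}{3}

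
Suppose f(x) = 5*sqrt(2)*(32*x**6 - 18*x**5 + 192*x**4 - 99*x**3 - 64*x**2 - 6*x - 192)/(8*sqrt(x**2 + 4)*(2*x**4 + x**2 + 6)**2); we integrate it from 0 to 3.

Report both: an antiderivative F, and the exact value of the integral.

Differentiate the proposed F(x) back; it has to land on f(x) exactly.
F(x) = -5*sqrt(2)*(8*x - 3)*sqrt(x**2 + 4)/(8*(2*x**4 + x**2 + 6)) is an antiderivative of f.
Check: d/dx[-5*sqrt(2)*(8*x - 3)*sqrt(x**2 + 4)/(8*(2*x**4 + x**2 + 6))] = (160*sqrt(2)*x**6 - 90*sqrt(2)*x**5 + 960*sqrt(2)*x**4 - 495*sqrt(2)*x**3 - 320*sqrt(2)*x**2 - 30*sqrt(2)*x - 960*sqrt(2))/(32*x**8*sqrt(x**2 + 4) + 32*x**6*sqrt(x**2 + 4) + 200*x**4*sqrt(x**2 + 4) + 96*x**2*sqrt(x**2 + 4) + 288*sqrt(x**2 + 4)), which equals f(x).
F(3) = -35*sqrt(26)/472; F(0) = 5*sqrt(2)/8.
Integral = F(3) - F(0) = -5*sqrt(2)/8 - 35*sqrt(26)/472.

Antiderivative: F(x) = -5*sqrt(2)*(8*x - 3)*sqrt(x**2 + 4)/(8*(2*x**4 + x**2 + 6)); value = -5*sqrt(2)/8 - 35*sqrt(26)/472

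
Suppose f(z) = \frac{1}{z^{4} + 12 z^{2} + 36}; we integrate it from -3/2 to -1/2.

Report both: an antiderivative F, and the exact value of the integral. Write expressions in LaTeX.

Antiderivative: F(z) = \frac{\sqrt{6} z^{2} \operatorname{atan}{\left(\frac{\sqrt{6} z}{6} \right)} + 6 z + 6 \sqrt{6} \operatorname{atan}{\left(\frac{\sqrt{6} z}{6} \right)}}{72 z^{2} + 432}; value = - \frac{\sqrt{6} \operatorname{atan}{\left(\frac{\sqrt{6}}{12} \right)}}{72} + \frac{7}{825} + \frac{\sqrt{6} \operatorname{atan}{\left(\frac{\sqrt{6}}{4} \right)}}{72}

A first test for any F(z): its z-derivative must equal f(z) identically.
F(z) = \frac{\sqrt{6} z^{2} \operatorname{atan}{\left(\frac{\sqrt{6} z}{6} \right)} + 6 z + 6 \sqrt{6} \operatorname{atan}{\left(\frac{\sqrt{6} z}{6} \right)}}{72 z^{2} + 432} is an antiderivative of f.
Check: d/dz[\frac{\sqrt{6} z^{2} \operatorname{atan}{\left(\frac{\sqrt{6} z}{6} \right)} + 6 z + 6 \sqrt{6} \operatorname{atan}{\left(\frac{\sqrt{6} z}{6} \right)}}{72 z^{2} + 432}] = \frac{1}{z^{4} + 12 z^{2} + 36} = f(z).
F(-1/2) = - \frac{\sqrt{6} \operatorname{atan}{\left(\frac{\sqrt{6}}{12} \right)}}{72} - \frac{1}{150}; F(-3/2) = - \frac{\sqrt{6} \operatorname{atan}{\left(\frac{\sqrt{6}}{4} \right)}}{72} - \frac{1}{66}.
Integral = F(-1/2) - F(-3/2) = - \frac{\sqrt{6} \operatorname{atan}{\left(\frac{\sqrt{6}}{12} \right)}}{72} + \frac{7}{825} + \frac{\sqrt{6} \operatorname{atan}{\left(\frac{\sqrt{6}}{4} \right)}}{72}.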